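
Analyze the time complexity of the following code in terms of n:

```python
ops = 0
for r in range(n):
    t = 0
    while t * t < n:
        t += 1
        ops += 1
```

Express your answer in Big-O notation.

Each loop level contributes: n × √n. Multiplying the contributions gives O(n√n).

Answer: O(n√n)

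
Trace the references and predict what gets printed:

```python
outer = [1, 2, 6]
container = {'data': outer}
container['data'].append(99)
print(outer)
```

Key concept: dict holds reference to list.
Step by step:
`outer = [1, 2, 6]` → outer = [1, 2, 6]
`container = {'data': outer}` → container = {'data': [1, 2, 6]}
`container['data'].append(99)` → outer = [1, 2, 6, 99]; container = {'data': [1, 2, 6, 99]}
`print(outer)` → prints [1, 2, 6, 99]

Answer: [1, 2, 6, 99]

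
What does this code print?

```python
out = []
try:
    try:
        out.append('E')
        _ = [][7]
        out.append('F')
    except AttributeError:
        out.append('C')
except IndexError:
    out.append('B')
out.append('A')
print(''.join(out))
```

Execution trace: 'E' (try body) → 'B' (outer except IndexError) → 'A' (after the try/except). Output: EBA

Answer: EBA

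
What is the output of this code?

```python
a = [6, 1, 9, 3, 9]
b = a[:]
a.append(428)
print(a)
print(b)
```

Key concept: slice [:] creates copy.
Step by step:
`a = [6, 1, 9, 3, 9]` → a = [6, 1, 9, 3, 9]
`b = a[:]` → b = [6, 1, 9, 3, 9]
`a.append(428)` → a = [6, 1, 9, 3, 9, 428]
`print(a)` → prints [6, 1, 9, 3, 9, 428]
`print(b)` → prints [6, 1, 9, 3, 9]

Answer:
[6, 1, 9, 3, 9, 428]
[6, 1, 9, 3, 9]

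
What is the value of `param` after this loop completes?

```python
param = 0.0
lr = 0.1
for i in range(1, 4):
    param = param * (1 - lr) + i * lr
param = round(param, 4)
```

Moving average with lr=0.1
`param` takes the values: 0.0 → 0.1 → 0.29 → 0.561

Answer: 0.561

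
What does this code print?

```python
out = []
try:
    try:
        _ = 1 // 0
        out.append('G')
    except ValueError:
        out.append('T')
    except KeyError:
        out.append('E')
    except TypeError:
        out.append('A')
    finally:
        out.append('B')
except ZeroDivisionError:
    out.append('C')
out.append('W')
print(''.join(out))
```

Execution trace: 'B' (finally) → 'C' (outer except ZeroDivisionError) → 'W' (after the try/except). Output: BCW

Answer: BCW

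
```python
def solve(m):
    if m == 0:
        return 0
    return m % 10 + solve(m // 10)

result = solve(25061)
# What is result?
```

Sum of digits of 25061: 1 + 6 + 0 + 5 + 2 = 14

Answer: 14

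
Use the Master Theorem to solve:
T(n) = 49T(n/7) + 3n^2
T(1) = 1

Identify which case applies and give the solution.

a=49, b=7, f(n)=3n^2. log_7(49) = 2. Since c=2 = 2, Case 2 applies: T(n) = Θ(n^log_b(a) · log n) = O(n^2 log n).

Answer: O(n^2 log n) - Case 2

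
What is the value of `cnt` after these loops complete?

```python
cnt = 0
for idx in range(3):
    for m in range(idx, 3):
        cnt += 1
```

Upper triangle: 3 + 2 + ... + 1
`cnt` takes the values: 0 → 1 → 2 → 3 → 4 → 5 → 6

Answer: 6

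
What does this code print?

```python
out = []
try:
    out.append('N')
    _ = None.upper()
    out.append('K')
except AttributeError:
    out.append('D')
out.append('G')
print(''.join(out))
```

Execution trace: 'N' (try body) → 'D' (except AttributeError) → 'G' (after the try/except). Output: NDG

Answer: NDG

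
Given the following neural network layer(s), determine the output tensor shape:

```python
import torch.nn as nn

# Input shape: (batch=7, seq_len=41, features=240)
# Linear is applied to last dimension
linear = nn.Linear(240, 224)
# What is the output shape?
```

Input: (7, 41, 240) -> Output: (7, 41, 224)

Answer: (7, 41, 224)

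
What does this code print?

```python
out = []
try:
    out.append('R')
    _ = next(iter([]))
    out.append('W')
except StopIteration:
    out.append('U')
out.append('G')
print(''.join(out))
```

Execution trace: 'R' (try body) → 'U' (except StopIteration) → 'G' (after the try/except). Output: RUG

Answer: RUG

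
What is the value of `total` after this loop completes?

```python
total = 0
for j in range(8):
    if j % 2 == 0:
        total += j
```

Sum of even numbers 0 to 7
`total` takes the values: 0 → 2 → 6 → 12

Answer: 12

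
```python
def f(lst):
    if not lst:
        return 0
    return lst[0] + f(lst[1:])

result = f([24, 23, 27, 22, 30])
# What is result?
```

24 + 23 + 27 + 22 + 30 + 0 = 126

Answer: 126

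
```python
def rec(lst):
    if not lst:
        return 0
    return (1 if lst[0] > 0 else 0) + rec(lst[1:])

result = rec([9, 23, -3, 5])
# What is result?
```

Count of positive elements in [9, 23, -3, 5] = 3

Answer: 3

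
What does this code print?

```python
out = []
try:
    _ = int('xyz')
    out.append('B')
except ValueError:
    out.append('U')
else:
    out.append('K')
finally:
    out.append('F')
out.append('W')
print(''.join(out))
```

Execution trace: 'U' (except ValueError) → 'F' (finally) → 'W' (after the try/except). Output: UFW

Answer: UFW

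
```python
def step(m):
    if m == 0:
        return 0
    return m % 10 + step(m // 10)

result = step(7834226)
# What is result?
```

Sum of digits of 7834226: 6 + 2 + 2 + 4 + 3 + 8 + 7 = 32

Answer: 32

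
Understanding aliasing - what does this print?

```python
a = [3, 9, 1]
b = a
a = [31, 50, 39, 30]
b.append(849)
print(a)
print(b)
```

Key concept: rebinding vs mutation: a is rebound to a new list, b still points at the original.
Step by step:
`a = [3, 9, 1]` → a = [3, 9, 1]
`b = a` → b = [3, 9, 1] (same object as a)
`a = [31, 50, 39, 30]` → a = [31, 50, 39, 30]
`b.append(849)` → b = [3, 9, 1, 849]
`print(a)` → prints [31, 50, 39, 30]
`print(b)` → prints [3, 9, 1, 849]

Answer:
[31, 50, 39, 30]
[3, 9, 1, 849]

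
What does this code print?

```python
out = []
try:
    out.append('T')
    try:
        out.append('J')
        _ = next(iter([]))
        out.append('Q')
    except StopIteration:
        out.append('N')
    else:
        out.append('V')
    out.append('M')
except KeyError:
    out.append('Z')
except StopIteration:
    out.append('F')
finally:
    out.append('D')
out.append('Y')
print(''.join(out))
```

Execution trace: 'T' (try body) → 'J' (inner try body) → 'N' (inner except StopIteration) → 'M' (try body, no exception) → 'D' (finally) → 'Y' (after the try/except). Output: TJNMDY

Answer: TJNMDY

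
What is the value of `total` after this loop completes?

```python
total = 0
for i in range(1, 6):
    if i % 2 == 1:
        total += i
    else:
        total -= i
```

Add odd, subtract even
`total` takes the values: 0 → 1 → -1 → 2 → -2 → 3

Answer: 3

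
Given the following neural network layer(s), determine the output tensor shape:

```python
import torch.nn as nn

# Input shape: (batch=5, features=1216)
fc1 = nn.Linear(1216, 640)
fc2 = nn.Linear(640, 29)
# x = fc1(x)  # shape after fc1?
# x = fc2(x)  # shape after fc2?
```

Input: (5, 1216) -> after fc1: (5, 640) -> Output: (5, 29)

Answer: (5, 29)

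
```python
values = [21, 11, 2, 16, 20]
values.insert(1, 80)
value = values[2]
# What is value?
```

Trace:
`values = [21, 11, 2, 16, 20]` → values = [21, 11, 2, 16, 20]
`values.insert(1, 80)` → values = [21, 80, 11, 2, 16, 20]
`value = values[2]` → value = 11
So value = 11

Answer: 11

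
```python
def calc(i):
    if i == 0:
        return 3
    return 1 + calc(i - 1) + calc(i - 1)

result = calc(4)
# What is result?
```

calc(i) = 1 + 2·calc(i-1), calc(0)=3. Closed form: (3+1)·2^4 - 1 = 63.

Answer: 63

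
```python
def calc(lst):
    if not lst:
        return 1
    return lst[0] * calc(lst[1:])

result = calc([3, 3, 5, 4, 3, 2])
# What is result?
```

Product over [3, 3, 5, 4, 3, 2] = 3 * 3 * 5 * 4 * 3 * 2 = 1080

Answer: 1080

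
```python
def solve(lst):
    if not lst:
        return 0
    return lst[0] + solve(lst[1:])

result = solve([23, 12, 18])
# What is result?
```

23 + 12 + 18 + 0 = 53

Answer: 53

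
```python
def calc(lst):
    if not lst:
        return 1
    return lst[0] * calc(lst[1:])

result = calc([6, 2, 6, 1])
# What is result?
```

Product over [6, 2, 6, 1] = 6 * 2 * 6 * 1 = 72

Answer: 72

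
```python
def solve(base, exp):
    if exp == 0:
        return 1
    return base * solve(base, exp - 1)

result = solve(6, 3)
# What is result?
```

solve(6, 3) = 6 * 6 * 6 = 216

Answer: 216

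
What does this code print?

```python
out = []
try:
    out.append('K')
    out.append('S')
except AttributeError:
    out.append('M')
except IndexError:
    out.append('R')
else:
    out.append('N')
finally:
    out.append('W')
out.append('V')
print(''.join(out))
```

Execution trace: 'K' (try body) → 'S' (try body, no exception) → 'N' (else) → 'W' (finally) → 'V' (after the try/except). Output: KSNWV

Answer: KSNWV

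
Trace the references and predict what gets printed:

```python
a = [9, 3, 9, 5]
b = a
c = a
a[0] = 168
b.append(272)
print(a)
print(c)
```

Key concept: multiple aliases.
Step by step:
`a = [9, 3, 9, 5]` → a = [9, 3, 9, 5]
`b = a` → b = [9, 3, 9, 5] (same object as a)
`c = a` → c = [9, 3, 9, 5] (same object as a, b)
`a[0] = 168` → a = [168, 3, 9, 5] (same object as b, c); b = [168, 3, 9, 5] (same object as a, c); c = [168, 3, 9, 5] (same object as a, b)
`b.append(272)` → a = [168, 3, 9, 5, 272] (same object as b, c); b = [168, 3, 9, 5, 272] (same object as a, c); c = [168, 3, 9, 5, 272] (same object as a, b)
`print(a)` → prints [168, 3, 9, 5, 272]
`print(c)` → prints [168, 3, 9, 5, 272]

Answer:
[168, 3, 9, 5, 272]
[168, 3, 9, 5, 272]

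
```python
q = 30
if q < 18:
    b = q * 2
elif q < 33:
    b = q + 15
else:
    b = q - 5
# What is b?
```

Trace:
`q = 30` → q = 30
`if q < 18: ...` → q < 18 is False, q < 33 is True → b = 45
So b = 45

Answer: 45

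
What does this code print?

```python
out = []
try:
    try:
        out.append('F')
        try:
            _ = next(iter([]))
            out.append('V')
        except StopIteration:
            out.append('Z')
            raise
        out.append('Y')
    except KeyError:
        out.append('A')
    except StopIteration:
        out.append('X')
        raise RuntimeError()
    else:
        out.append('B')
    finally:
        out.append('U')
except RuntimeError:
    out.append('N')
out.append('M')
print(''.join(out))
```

Execution trace: 'F' (try body) → 'Z' (inner except StopIteration) → 'X' (except StopIteration) → 'U' (finally) → 'N' (outer except RuntimeError) → 'M' (after the try/except). Output: FZXUNM

Answer: FZXUNM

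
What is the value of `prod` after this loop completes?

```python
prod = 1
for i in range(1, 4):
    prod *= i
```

3! = 6
`prod` takes the values: 1 → 2 → 6

Answer: 6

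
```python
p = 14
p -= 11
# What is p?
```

Trace:
`p = 14` → p = 14
`p -= 11` → p = 3
So p = 3

Answer: 3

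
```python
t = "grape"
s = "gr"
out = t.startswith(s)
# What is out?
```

Trace:
`t = "grape"` → t = 'grape'
`s = "gr"` → s = 'gr'
`out = t.startswith(s)` → out = True
So out = True

Answer: True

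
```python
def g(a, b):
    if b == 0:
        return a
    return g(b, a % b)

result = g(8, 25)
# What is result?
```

g(8, 25) -> g(25, 8) -> g(8, 1) -> g(1, 0) -> 1

Answer: 1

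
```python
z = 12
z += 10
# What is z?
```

Trace:
`z = 12` → z = 12
`z += 10` → z = 22
So z = 22

Answer: 22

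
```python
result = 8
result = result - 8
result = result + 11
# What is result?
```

Trace:
`result = 8` → result = 8
`result = result - 8` → result = 0
`result = result + 11` → result = 11
So result = 11

Answer: 11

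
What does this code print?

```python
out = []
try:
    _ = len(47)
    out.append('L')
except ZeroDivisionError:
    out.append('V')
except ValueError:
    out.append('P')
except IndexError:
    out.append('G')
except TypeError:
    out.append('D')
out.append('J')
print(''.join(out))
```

Execution trace: 'D' (except TypeError) → 'J' (after the try/except). Output: DJ

Answer: DJ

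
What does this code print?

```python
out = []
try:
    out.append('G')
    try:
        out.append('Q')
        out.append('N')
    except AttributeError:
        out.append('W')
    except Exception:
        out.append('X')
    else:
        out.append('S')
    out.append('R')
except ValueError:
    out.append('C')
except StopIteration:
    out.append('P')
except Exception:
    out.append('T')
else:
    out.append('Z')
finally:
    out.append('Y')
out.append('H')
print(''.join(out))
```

Execution trace: 'G' (try body) → 'Q' (inner try body) → 'N' (inner try body, no exception) → 'S' (inner else) → 'R' (try body, no exception) → 'Z' (else) → 'Y' (finally) → 'H' (after the try/except). Output: GQNSRZYH

Answer: GQNSRZYH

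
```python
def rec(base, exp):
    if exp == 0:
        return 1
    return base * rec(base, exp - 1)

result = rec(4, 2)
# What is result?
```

rec(4, 2) = 4 * 4 = 16

Answer: 16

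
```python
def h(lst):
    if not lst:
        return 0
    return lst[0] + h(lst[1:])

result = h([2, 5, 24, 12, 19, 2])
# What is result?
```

2 + 5 + 24 + 12 + 19 + 2 + 0 = 64

Answer: 64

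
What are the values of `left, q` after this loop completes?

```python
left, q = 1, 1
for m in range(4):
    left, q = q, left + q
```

Fibonacci: after 4 iterations
`left, q` takes the values: (1, 1) → (1, 2) → (2, 3) → (3, 5) → (5, 8)

Answer: 5, 8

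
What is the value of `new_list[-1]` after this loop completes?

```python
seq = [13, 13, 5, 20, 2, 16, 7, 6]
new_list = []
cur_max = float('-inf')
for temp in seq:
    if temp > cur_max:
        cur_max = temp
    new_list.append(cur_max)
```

Running max ends at 20
`new_list` takes the values: [] → [13] → [13, 13] → [13, 13, 13] → [13, 13, 13, 20] → [13, 13, 13, 20, 20] → [13, 13, 13, 20, 20, 20] → [13, 13, 13, 20, 20, 20, 20] → [13, 13, 13, 20, 20, 20, 20, 20]
So `new_list[-1]` = 20

Answer: 20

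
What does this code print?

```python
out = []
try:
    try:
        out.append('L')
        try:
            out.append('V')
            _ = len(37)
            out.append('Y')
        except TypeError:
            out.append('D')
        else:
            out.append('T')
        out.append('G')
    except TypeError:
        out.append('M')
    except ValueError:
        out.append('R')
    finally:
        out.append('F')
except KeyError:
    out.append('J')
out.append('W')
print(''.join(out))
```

Execution trace: 'L' (try body) → 'V' (inner try body) → 'D' (inner except TypeError) → 'G' (try body, no exception) → 'F' (finally) → 'W' (after the try/except). Output: LVDGFW

Answer: LVDGFW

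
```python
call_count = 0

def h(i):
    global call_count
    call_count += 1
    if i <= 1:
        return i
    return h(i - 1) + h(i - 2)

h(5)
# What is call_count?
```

Calls(i) = 1 + Calls(i-1) + Calls(i-2); Calls(0)=Calls(1)=1. For i=5 this gives 15.

Answer: 15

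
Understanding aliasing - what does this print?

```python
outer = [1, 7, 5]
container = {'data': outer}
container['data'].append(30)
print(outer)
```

Key concept: dict holds reference to list.
Step by step:
`outer = [1, 7, 5]` → outer = [1, 7, 5]
`container = {'data': outer}` → container = {'data': [1, 7, 5]}
`container['data'].append(30)` → outer = [1, 7, 5, 30]; container = {'data': [1, 7, 5, 30]}
`print(outer)` → prints [1, 7, 5, 30]

Answer: [1, 7, 5, 30]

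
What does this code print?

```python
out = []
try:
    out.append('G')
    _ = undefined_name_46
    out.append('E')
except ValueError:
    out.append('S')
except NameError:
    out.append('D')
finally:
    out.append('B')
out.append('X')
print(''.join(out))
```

Execution trace: 'G' (try body) → 'D' (except NameError) → 'B' (finally) → 'X' (after the try/except). Output: GDBX

Answer: GDBX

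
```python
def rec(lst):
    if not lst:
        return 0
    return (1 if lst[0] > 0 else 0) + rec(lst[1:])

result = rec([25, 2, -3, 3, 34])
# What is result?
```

Count of positive elements in [25, 2, -3, 3, 34] = 4

Answer: 4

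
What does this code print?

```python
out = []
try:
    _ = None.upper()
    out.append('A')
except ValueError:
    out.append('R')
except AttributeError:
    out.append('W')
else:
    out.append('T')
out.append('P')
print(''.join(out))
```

Execution trace: 'W' (except AttributeError) → 'P' (after the try/except). Output: WP

Answer: WP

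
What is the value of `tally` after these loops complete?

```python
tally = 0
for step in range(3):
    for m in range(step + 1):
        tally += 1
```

Triangle: 1 + 2 + ... + 3
`tally` takes the values: 0 → 1 → 2 → 3 → 4 → 5 → 6

Answer: 6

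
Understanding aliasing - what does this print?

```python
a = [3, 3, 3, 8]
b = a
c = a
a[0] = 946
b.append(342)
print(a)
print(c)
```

Key concept: multiple aliases.
Step by step:
`a = [3, 3, 3, 8]` → a = [3, 3, 3, 8]
`b = a` → b = [3, 3, 3, 8] (same object as a)
`c = a` → c = [3, 3, 3, 8] (same object as a, b)
`a[0] = 946` → a = [946, 3, 3, 8] (same object as b, c); b = [946, 3, 3, 8] (same object as a, c); c = [946, 3, 3, 8] (same object as a, b)
`b.append(342)` → a = [946, 3, 3, 8, 342] (same object as b, c); b = [946, 3, 3, 8, 342] (same object as a, c); c = [946, 3, 3, 8, 342] (same object as a, b)
`print(a)` → prints [946, 3, 3, 8, 342]
`print(c)` → prints [946, 3, 3, 8, 342]

Answer:
[946, 3, 3, 8, 342]
[946, 3, 3, 8, 342]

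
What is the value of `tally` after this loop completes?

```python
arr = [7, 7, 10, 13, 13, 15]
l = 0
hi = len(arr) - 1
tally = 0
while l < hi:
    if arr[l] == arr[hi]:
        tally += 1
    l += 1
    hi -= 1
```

Count matching pairs from ends
`tally` takes the values: 0

Answer: 0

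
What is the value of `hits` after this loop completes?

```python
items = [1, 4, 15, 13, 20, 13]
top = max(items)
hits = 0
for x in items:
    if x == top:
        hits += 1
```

Count of max value 20 in [1, 4, 15, 13, 20, 13]
`hits` takes the values: 0 → 1

Answer: 1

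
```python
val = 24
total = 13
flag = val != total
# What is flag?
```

Trace:
`val = 24` → val = 24
`total = 13` → total = 13
`flag = val != total` → flag = True
So flag = True

Answer: True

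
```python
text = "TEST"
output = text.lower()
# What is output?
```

Trace:
`text = "TEST"` → text = 'TEST'
`output = text.lower()` → output = 'test'
So output = 'test'

Answer: 'test'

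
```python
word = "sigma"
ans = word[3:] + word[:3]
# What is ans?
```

Trace:
`word = "sigma"` → word = 'sigma'
`ans = word[3:] + word[:3]` → ans = 'masig'
So ans = 'masig'

Answer: 'masig'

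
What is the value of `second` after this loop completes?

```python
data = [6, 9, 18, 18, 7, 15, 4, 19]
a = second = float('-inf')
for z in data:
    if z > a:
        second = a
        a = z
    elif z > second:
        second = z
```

Second largest (with repeats) in [6, 9, 18, 18, 7, 15, 4, 19]
`second` takes the values: -inf → 6 → 9 → 18

Answer: 18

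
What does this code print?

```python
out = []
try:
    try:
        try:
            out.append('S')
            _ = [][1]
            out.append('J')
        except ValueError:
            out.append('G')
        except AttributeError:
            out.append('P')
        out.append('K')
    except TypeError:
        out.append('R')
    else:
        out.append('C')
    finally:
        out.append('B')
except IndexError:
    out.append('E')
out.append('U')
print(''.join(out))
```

Execution trace: 'S' (inner try body) → 'B' (finally) → 'E' (outer except IndexError) → 'U' (after the try/except). Output: SBEU

Answer: SBEU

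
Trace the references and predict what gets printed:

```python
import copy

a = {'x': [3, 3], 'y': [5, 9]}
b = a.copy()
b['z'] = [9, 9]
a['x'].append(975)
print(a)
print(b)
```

Key concept: shallow copy of dict with mutable values.
Step by step:
`a = {'x': [3, 3], 'y': [5, 9]}` → a = {'x': [3, 3], 'y': [5, 9]}
`b = a.copy()` → b = {'x': [3, 3], 'y': [5, 9]}
`b['z'] = [9, 9]` → b = {'x': [3, 3], 'y': [5, 9], 'z': [9, 9]}
`a['x'].append(975)` → a = {'x': [3, 3, 975], 'y': [5, 9]}; b = {'x': [3, 3, 975], 'y': [5, 9], 'z': [9, 9]}
`print(a)` → prints {'x': [3, 3, 975], 'y': [5, 9]}
`print(b)` → prints {'x': [3, 3, 975], 'y': [5, 9], 'z': [9, 9]}

Answer:
{'x': [3, 3, 975], 'y': [5, 9]}
{'x': [3, 3, 975], 'y': [5, 9], 'z': [9, 9]}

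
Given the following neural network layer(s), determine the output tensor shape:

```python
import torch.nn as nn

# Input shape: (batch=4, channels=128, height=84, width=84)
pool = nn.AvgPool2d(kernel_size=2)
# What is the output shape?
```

Input: (4, 128, 84, 84) -> Output: (4, 128, 42, 42)

Answer: (4, 128, 42, 42)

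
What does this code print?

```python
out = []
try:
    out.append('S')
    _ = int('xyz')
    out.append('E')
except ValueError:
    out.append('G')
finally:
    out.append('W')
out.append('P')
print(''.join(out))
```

Execution trace: 'S' (try body) → 'G' (except ValueError) → 'W' (finally) → 'P' (after the try/except). Output: SGWP

Answer: SGWP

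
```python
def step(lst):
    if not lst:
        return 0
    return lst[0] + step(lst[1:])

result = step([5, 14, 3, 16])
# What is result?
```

5 + 14 + 3 + 16 + 0 = 38

Answer: 38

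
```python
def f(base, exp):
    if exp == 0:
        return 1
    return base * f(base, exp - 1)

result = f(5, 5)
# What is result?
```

f(5, 5) = 5 * 5 * 5 * 5 * 5 = 3125

Answer: 3125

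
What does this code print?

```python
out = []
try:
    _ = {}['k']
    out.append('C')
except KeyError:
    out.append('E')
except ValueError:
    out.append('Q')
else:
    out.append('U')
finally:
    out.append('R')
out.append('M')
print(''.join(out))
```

Execution trace: 'E' (except KeyError) → 'R' (finally) → 'M' (after the try/except). Output: ERM

Answer: ERM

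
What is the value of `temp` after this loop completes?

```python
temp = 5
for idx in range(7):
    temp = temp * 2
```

Multiply by 2, 7 times: 5 * 2^7 = 640
`temp` takes the values: 5 → 10 → 20 → 40 → 80 → 160 → 320 → 640

Answer: 640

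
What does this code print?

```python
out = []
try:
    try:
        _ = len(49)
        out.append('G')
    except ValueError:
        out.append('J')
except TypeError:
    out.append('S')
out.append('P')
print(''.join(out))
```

Execution trace: 'S' (outer except TypeError) → 'P' (after the try/except). Output: SP

Answer: SP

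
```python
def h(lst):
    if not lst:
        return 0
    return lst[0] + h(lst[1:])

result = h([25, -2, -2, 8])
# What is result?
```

25 + (-2) + (-2) + 8 + 0 = 29

Answer: 29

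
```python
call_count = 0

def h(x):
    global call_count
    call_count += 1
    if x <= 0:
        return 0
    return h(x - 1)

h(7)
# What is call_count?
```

Linear recursion stepping by 1: 8 calls from x=7 down to ≤0.

Answer: 8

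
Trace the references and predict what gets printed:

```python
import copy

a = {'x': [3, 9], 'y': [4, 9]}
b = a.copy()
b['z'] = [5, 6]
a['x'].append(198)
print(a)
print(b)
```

Key concept: shallow copy of dict with mutable values.
Step by step:
`a = {'x': [3, 9], 'y': [4, 9]}` → a = {'x': [3, 9], 'y': [4, 9]}
`b = a.copy()` → b = {'x': [3, 9], 'y': [4, 9]}
`b['z'] = [5, 6]` → b = {'x': [3, 9], 'y': [4, 9], 'z': [5, 6]}
`a['x'].append(198)` → a = {'x': [3, 9, 198], 'y': [4, 9]}; b = {'x': [3, 9, 198], 'y': [4, 9], 'z': [5, 6]}
`print(a)` → prints {'x': [3, 9, 198], 'y': [4, 9]}
`print(b)` → prints {'x': [3, 9, 198], 'y': [4, 9], 'z': [5, 6]}

Answer:
{'x': [3, 9, 198], 'y': [4, 9]}
{'x': [3, 9, 198], 'y': [4, 9], 'z': [5, 6]}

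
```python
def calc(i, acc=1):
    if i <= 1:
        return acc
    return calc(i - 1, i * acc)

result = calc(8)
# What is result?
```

Accumulator trace (n, acc): (8, 1) -> (7, 8) -> (6, 56) -> (5, 336) -> (4, 1680) -> (3, 6720) -> (2, 20160) -> (1, 40320) -> return 40320

Answer: 40320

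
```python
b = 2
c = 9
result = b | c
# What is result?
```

Trace:
`b = 2` → b = 2
`c = 9` → c = 9
`result = b | c` → result = 11
So result = 11

Answer: 11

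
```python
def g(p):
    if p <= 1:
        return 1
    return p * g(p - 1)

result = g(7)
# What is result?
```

g(7) = 7 * 6 * 5 * 4 * 3 * 2 * 1 = 5040

Answer: 5040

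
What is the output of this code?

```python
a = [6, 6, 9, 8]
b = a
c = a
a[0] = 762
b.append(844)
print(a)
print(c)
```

Key concept: multiple aliases.
Step by step:
`a = [6, 6, 9, 8]` → a = [6, 6, 9, 8]
`b = a` → b = [6, 6, 9, 8] (same object as a)
`c = a` → c = [6, 6, 9, 8] (same object as a, b)
`a[0] = 762` → a = [762, 6, 9, 8] (same object as b, c); b = [762, 6, 9, 8] (same object as a, c); c = [762, 6, 9, 8] (same object as a, b)
`b.append(844)` → a = [762, 6, 9, 8, 844] (same object as b, c); b = [762, 6, 9, 8, 844] (same object as a, c); c = [762, 6, 9, 8, 844] (same object as a, b)
`print(a)` → prints [762, 6, 9, 8, 844]
`print(c)` → prints [762, 6, 9, 8, 844]

Answer:
[762, 6, 9, 8, 844]
[762, 6, 9, 8, 844]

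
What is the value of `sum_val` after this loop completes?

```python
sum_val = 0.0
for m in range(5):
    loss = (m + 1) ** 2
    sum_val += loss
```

Sum of squared losses 1² + 2² + ... + 5²
`sum_val` takes the values: 0.0 → 1.0 → 5.0 → 14.0 → 30.0 → 55.0

Answer: 55.0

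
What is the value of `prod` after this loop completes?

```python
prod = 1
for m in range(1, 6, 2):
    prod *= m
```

Product of 1, 3, 5, ... up to 5
`prod` takes the values: 1 → 3 → 15

Answer: 15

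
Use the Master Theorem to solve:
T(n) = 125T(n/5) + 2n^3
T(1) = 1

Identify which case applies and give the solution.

a=125, b=5, f(n)=2n^3. log_5(125) = 3. Since c=3 = 3, Case 2 applies: T(n) = Θ(n^log_b(a) · log n) = O(n^3 log n).

Answer: O(n^3 log n) - Case 2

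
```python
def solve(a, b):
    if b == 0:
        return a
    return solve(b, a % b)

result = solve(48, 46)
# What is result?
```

solve(48, 46) -> solve(46, 2) -> solve(2, 0) -> 2

Answer: 2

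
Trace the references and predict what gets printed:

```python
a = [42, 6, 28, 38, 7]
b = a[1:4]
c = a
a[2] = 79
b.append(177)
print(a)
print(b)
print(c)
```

Key concept: slice vs alias.
Step by step:
`a = [42, 6, 28, 38, 7]` → a = [42, 6, 28, 38, 7]
`b = a[1:4]` → b = [6, 28, 38]
`c = a` → c = [42, 6, 28, 38, 7] (same object as a)
`a[2] = 79` → a = [42, 6, 79, 38, 7] (same object as c); c = [42, 6, 79, 38, 7] (same object as a)
`b.append(177)` → b = [6, 28, 38, 177]
`print(a)` → prints [42, 6, 79, 38, 7]
`print(b)` → prints [6, 28, 38, 177]
`print(c)` → prints [42, 6, 79, 38, 7]

Answer:
[42, 6, 79, 38, 7]
[6, 28, 38, 177]
[42, 6, 79, 38, 7]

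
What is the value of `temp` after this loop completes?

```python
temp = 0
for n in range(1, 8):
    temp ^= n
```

XOR of 1 to 7
`temp` takes the values: 0 → 1 → 3 → 0 → 4 → 1 → 7 → 0

Answer: 0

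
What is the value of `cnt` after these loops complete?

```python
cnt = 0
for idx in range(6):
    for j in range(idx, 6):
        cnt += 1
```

Upper triangle: 6 + 5 + ... + 1
`cnt` takes the values: 0 → 1 → 2 → 3 → 4 → 5 → 6 → 7 → 8 → 9 → 10 → 11 → 12 → 13 → 14 → 15 → 16 → 17 → 18 → 19 → 20 → 21

Answer: 21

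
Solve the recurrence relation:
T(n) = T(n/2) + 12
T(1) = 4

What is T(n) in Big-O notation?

Each step divides n by 2 and adds 12. After log_2(n) steps we reach T(1)=4. So T(n) = 12·log_2(n) + 4 = O(log n).

Answer: O(log n)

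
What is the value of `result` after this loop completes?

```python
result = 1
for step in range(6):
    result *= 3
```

3^6 = 729
`result` takes the values: 1 → 3 → 9 → 27 → 81 → 243 → 729

Answer: 729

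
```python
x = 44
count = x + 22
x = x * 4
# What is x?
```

Trace:
`x = 44` → x = 44
`count = x + 22` → count = 66
`x = x * 4` → x = 176
So x = 176

Answer: 176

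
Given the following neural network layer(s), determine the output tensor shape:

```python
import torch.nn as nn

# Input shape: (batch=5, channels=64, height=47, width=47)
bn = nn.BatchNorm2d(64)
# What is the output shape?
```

Input: (5, 64, 47, 47) -> Output: (5, 64, 47, 47)

Answer: (5, 64, 47, 47)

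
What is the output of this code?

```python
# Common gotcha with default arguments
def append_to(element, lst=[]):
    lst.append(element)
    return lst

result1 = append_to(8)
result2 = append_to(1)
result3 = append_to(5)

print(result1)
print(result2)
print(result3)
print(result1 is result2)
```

Key concept: mutable default argument gotcha.
Step by step:
`result1 = append_to(8)` → result1 = [8]
`result2 = append_to(1)` → result1 = [8, 1] (same object as result2); result2 = [8, 1] (same object as result1)
`result3 = append_to(5)` → result1 = [8, 1, 5] (same object as result2, result3); result2 = [8, 1, 5] (same object as result1, result3); result3 = [8, 1, 5] (same object as result1, result2)
`print(result1)` → prints [8, 1, 5]
`print(result2)` → prints [8, 1, 5]
`print(result3)` → prints [8, 1, 5]
`print(result1 is result2)` → prints True

Answer:
[8, 1, 5]
[8, 1, 5]
[8, 1, 5]
True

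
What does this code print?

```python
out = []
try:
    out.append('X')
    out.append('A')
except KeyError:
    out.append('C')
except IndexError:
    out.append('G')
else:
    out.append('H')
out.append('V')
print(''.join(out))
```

Execution trace: 'X' (try body) → 'A' (try body, no exception) → 'H' (else) → 'V' (after the try/except). Output: XAHV

Answer: XAHV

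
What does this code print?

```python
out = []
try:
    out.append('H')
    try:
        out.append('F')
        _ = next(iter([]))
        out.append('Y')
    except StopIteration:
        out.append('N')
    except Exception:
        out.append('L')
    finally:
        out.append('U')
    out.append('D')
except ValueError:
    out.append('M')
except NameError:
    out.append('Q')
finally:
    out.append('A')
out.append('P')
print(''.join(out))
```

Execution trace: 'H' (try body) → 'F' (inner try body) → 'N' (inner except StopIteration) → 'U' (inner finally) → 'D' (try body, no exception) → 'A' (finally) → 'P' (after the try/except). Output: HFNUDAP

Answer: HFNUDAP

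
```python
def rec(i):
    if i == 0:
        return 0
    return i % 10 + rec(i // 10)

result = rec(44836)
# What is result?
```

Sum of digits of 44836: 6 + 3 + 8 + 4 + 4 = 25

Answer: 25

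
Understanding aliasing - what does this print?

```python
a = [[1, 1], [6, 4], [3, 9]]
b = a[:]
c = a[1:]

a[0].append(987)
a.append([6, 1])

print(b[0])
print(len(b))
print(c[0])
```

Key concept: slice with nested mutation.
Step by step:
`a = [[1, 1], [6, 4], [3, 9]]` → a = [[1, 1], [6, 4], [3, 9]]
`b = a[:]` → b = [[1, 1], [6, 4], [3, 9]]
`c = a[1:]` → c = [[6, 4], [3, 9]]
`a[0].append(987)` → a = [[1, 1, 987], [6, 4], [3, 9]]; b = [[1, 1, 987], [6, 4], [3, 9]]
`a.append([6, 1])` → a = [[1, 1, 987], [6, 4], [3, 9], [6, 1]]
`print(b[0])` → prints [1, 1, 987]
`print(len(b))` → prints 3
`print(c[0])` → prints [6, 4]

Answer:
[1, 1, 987]
3
[6, 4]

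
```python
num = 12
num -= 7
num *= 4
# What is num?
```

Trace:
`num = 12` → num = 12
`num -= 7` → num = 5
`num *= 4` → num = 20
So num = 20

Answer: 20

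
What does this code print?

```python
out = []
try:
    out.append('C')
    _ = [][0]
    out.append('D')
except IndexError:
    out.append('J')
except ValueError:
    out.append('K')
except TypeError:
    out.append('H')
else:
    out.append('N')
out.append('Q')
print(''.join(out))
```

Execution trace: 'C' (try body) → 'J' (except IndexError) → 'Q' (after the try/except). Output: CJQ

Answer: CJQ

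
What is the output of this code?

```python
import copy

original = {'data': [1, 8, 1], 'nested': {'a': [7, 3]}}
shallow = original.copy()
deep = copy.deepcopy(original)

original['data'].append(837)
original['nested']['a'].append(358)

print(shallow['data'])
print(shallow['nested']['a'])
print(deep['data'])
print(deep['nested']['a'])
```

Key concept: comparing shallow vs deep copy.
Step by step:
`original = {'data': [1, 8, 1], 'nested': {'a': [7, 3]}}` → original = {'data': [1, 8, 1], 'nested': {'a': [7, 3]}}
`shallow = original.copy()` → shallow = {'data': [1, 8, 1], 'nested': {'a': [7, 3]}}
`deep = copy.deepcopy(original)` → deep = {'data': [1, 8, 1], 'nested': {'a': [7, 3]}}
`original['data'].append(837)` → original = {'data': [1, 8, 1, 837], 'nested': {'a': [7, 3]}}; shallow = {'data': [1, 8, 1, 837], 'nested': {'a': [7, 3]}}
`original['nested']['a'].append(358)` → original = {'data': [1, 8, 1, 837], 'nested': {'a': [7, 3, 358]}}; shallow = {'data': [1, 8, 1, 837], 'nested': {'a': [7, 3, 358]}}
`print(shallow['data'])` → prints [1, 8, 1, 837]
`print(shallow['nested']['a'])` → prints [7, 3, 358]
`print(deep['data'])` → prints [1, 8, 1]
`print(deep['nested']['a'])` → prints [7, 3]

Answer:
[1, 8, 1, 837]
[7, 3, 358]
[1, 8, 1]
[7, 3]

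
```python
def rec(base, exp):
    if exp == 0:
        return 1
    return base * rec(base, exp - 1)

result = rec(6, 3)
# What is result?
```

rec(6, 3) = 6 * 6 * 6 = 216

Answer: 216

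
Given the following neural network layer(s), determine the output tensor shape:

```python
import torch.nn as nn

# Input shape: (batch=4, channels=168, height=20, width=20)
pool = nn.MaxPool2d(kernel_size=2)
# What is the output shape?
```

Input: (4, 168, 20, 20) -> Output: (4, 168, 10, 10)

Answer: (4, 168, 10, 10)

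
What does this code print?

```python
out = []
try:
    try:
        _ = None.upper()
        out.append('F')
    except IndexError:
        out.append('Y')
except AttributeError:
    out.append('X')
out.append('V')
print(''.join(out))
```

Execution trace: 'X' (outer except AttributeError) → 'V' (after the try/except). Output: XV

Answer: XV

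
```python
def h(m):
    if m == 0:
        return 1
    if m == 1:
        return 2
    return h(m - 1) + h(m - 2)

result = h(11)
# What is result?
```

Build up from base cases: h(0)=1, h(1)=2, h(2)=3, h(3)=5, h(4)=8, h(5)=13, h(6)=21, ..., h(11)=233

Answer: 233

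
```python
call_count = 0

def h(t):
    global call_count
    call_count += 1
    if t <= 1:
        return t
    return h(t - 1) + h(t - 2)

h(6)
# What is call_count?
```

Calls(t) = 1 + Calls(t-1) + Calls(t-2); Calls(0)=Calls(1)=1. For t=6 this gives 25.

Answer: 25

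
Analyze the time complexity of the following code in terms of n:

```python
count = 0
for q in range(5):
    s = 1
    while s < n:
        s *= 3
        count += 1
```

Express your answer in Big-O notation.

Each loop level contributes: 1 × log n. Multiplying the contributions gives O(log n).

Answer: O(log n)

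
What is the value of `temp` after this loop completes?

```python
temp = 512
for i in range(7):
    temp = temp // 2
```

Halve 7 times: 512 // 2^7 = 4
`temp` takes the values: 512 → 256 → 128 → 64 → 32 → 16 → 8 → 4

Answer: 4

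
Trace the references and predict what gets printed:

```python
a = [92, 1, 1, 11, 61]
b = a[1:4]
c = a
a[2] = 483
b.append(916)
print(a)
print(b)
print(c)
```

Key concept: slice vs alias.
Step by step:
`a = [92, 1, 1, 11, 61]` → a = [92, 1, 1, 11, 61]
`b = a[1:4]` → b = [1, 1, 11]
`c = a` → c = [92, 1, 1, 11, 61] (same object as a)
`a[2] = 483` → a = [92, 1, 483, 11, 61] (same object as c); c = [92, 1, 483, 11, 61] (same object as a)
`b.append(916)` → b = [1, 1, 11, 916]
`print(a)` → prints [92, 1, 483, 11, 61]
`print(b)` → prints [1, 1, 11, 916]
`print(c)` → prints [92, 1, 483, 11, 61]

Answer:
[92, 1, 483, 11, 61]
[1, 1, 11, 916]
[92, 1, 483, 11, 61]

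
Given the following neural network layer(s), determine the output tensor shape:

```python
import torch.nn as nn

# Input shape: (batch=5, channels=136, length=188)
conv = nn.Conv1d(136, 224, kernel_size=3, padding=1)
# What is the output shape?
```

Input: (5, 136, 188) -> Output: (5, 224, 188)

Answer: (5, 224, 188)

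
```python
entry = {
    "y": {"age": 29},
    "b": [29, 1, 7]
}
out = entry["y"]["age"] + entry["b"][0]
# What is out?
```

Trace:
`entry = { ...` → entry = {'y': {'age': 29}, 'b': [29, 1, 7]}
`out = entry["y"]["age"] + entry["b"][0]` → out = 58
So out = 58

Answer: 58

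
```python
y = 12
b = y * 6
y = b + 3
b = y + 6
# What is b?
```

Trace:
`y = 12` → y = 12
`b = y * 6` → b = 72
`y = b + 3` → y = 75
`b = y + 6` → b = 81
So b = 81

Answer: 81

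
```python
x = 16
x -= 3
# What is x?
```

Trace:
`x = 16` → x = 16
`x -= 3` → x = 13
So x = 13

Answer: 13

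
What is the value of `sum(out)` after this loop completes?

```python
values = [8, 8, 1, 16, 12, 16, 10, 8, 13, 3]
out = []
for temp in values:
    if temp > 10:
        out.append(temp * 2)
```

Sum of doubled values > 10
`out` takes the values: [] → [32] → [32, 24] → [32, 24, 32] → [32, 24, 32, 26]
So `sum(out)` = 114

Answer: 114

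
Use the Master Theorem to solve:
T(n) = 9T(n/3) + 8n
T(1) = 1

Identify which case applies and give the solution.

a=9, b=3, f(n)=8n. log_3(9) = 2. Since c=1 < 2, Case 1 applies: T(n) = Θ(n^log_b(a)) = O(n^2).

Answer: O(n^2) - Case 1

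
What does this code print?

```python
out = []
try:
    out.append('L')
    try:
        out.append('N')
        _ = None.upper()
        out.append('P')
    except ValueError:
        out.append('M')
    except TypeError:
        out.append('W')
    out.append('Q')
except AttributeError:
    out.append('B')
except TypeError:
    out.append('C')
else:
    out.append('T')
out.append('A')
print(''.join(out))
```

Execution trace: 'L' (try body) → 'N' (inner try body) → 'B' (except AttributeError) → 'A' (after the try/except). Output: LNBA

Answer: LNBA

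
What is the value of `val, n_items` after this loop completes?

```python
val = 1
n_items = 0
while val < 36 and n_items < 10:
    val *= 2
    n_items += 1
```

Double until >= 36 or 10 iterations
`val, n_items` takes the values: (1, 0) → (2, 0) → (2, 1) → (4, 1) → (4, 2) → (8, 2) → (8, 3) → (16, 3) → (16, 4) → (32, 4) → (32, 5) → (64, 5) → (64, 6)

Answer: 64, 6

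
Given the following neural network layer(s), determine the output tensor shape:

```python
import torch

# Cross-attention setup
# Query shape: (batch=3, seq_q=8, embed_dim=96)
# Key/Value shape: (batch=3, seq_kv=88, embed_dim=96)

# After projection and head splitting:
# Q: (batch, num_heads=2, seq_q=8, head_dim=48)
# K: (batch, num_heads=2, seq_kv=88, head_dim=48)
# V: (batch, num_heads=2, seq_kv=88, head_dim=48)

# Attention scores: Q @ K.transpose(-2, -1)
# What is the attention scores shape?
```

Input: (3, 8, 96) -> Output: (3, 2, 8, 88)

Answer: (3, 2, 8, 88)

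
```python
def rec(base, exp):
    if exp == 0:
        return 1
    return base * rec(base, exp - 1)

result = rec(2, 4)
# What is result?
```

rec(2, 4) = 2 * 2 * 2 * 2 = 16

Answer: 16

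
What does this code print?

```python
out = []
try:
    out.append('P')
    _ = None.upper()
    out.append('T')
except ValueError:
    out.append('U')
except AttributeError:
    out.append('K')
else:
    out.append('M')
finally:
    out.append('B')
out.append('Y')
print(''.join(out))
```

Execution trace: 'P' (try body) → 'K' (except AttributeError) → 'B' (finally) → 'Y' (after the try/except). Output: PKBY

Answer: PKBY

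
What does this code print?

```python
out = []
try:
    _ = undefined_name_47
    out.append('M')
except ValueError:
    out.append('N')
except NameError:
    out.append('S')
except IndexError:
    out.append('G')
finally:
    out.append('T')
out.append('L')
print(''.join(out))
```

Execution trace: 'S' (except NameError) → 'T' (finally) → 'L' (after the try/except). Output: STL

Answer: STL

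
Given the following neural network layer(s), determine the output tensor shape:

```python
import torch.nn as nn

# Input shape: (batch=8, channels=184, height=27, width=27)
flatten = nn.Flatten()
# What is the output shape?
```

Input: (8, 184, 27, 27) -> Output: (8, 134136)

Answer: (8, 134136)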